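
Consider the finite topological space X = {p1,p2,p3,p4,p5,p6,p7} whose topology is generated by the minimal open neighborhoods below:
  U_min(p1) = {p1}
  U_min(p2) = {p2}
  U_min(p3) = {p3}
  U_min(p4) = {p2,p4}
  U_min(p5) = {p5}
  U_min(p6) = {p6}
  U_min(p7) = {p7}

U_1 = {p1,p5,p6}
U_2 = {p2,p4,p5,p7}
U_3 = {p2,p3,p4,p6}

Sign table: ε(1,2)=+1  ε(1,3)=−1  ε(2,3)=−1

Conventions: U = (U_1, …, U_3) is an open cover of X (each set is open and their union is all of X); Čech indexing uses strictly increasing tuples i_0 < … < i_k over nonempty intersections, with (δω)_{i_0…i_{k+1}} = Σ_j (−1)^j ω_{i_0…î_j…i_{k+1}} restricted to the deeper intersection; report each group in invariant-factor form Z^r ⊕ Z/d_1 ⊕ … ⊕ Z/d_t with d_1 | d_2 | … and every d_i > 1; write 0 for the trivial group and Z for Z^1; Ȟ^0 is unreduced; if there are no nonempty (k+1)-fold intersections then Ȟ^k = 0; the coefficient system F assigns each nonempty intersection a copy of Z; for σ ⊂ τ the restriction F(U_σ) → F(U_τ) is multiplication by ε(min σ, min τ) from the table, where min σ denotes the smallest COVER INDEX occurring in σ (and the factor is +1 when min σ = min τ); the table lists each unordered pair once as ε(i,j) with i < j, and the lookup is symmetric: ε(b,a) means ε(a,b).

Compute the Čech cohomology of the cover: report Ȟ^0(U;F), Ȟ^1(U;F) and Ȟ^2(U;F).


Ȟ^0 = Z; Ȟ^1 = Z; Ȟ^2 = 0

nonempty intersections:
  U12={p5} U13={p6} U23={p2,p4}
C dims 3,3; δ0: rk 2, SNF 1^2
Ȟ^0: (3−2)−0=1 ⇒ Z
Ȟ^1: (3−0)−2=1 ⇒ Z
Ȟ^2: (0−0)−0=0 ⇒ 0


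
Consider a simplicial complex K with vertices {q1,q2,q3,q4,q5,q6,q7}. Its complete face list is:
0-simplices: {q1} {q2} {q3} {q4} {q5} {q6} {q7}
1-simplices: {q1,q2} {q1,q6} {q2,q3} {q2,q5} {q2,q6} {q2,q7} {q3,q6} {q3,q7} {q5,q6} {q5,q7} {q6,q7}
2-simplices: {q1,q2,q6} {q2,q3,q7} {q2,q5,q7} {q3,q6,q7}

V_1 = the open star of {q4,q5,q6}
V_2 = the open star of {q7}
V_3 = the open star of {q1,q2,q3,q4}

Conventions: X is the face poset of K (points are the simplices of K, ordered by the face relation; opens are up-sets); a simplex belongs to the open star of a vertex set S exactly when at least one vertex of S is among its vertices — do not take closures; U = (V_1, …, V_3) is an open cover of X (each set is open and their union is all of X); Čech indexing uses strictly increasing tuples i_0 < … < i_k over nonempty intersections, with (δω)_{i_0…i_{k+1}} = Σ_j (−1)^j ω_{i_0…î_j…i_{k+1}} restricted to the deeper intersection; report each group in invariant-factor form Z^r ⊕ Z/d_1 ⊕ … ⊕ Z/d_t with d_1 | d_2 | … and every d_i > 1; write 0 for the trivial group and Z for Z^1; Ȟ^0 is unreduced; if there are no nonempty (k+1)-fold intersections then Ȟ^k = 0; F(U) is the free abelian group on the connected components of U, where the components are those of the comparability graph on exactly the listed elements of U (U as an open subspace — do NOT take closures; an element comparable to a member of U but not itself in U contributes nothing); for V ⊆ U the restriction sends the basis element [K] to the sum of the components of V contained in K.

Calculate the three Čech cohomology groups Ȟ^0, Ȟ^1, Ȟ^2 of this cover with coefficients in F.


Ȟ^0 = Z^2, Ȟ^1 = Z^2 and Ȟ^2 = 0

nonempty overlaps:
  V1={{q4},{q5},{q6},{q1,q6},{q2,q5},{q2,q6},{q3,q6},{q5,q6},{q5,q7},{q6,q7},{q1,q2,q6},{q2,q5,q7},{q3,q6,q7}} V2={{q7},{q2,q7},{q3,q7},{q5,q7},{q6,q7},{q2,q3,q7},{q2,q5,q7},{q3,q6,q7}} V3={{q1},{q2},{q3},{q4},{q1,q2},{q1,q6},{q2,q3},{q2,q5},{q2,q6},{q2,q7},{q3,q6},{q3,q7},{q1,q2,q6},{q2,q3,q7},{q2,q5,q7},{q3,q6,q7}}
  V12={{q5,q7},{q6,q7},{q2,q5,q7},{q3,q6,q7}} V13={{q4},{q1,q6},{q2,q5},{q2,q6},{q3,q6},{q1,q2,q6},{q2,q5,q7},{q3,q6,q7}} V23={{q2,q7},{q3,q7},{q2,q3,q7},{q2,q5,q7},{q3,q6,q7}}
  V123={{q2,q5,q7},{q3,q6,q7}}
components per intersection:
  V1: {{q4}} {{q5},{q6},{q1,q6},{q2,q5},{q2,q6},{q3,q6},{q5,q6},{q5,q7},{q6,q7},{q1,q2,q6},{q2,q5,q7},{q3,q6,q7}}
  V2: {{q7},{q2,q7},{q3,q7},{q5,q7},{q6,q7},{q2,q3,q7},{q2,q5,q7},{q3,q6,q7}}
  V3: {{q1},{q2},{q3},{q1,q2},{q1,q6},{q2,q3},{q2,q5},{q2,q6},{q2,q7},{q3,q6},{q3,q7},{q1,q2,q6},{q2,q3,q7},{q2,q5,q7},{q3,q6,q7}} {{q4}}
  V12: {{q5,q7},{q2,q5,q7}} {{q6,q7},{q3,q6,q7}}
  V13: {{q4}} {{q1,q6},{q2,q6},{q1,q2,q6}} {{q2,q5},{q2,q5,q7}} {{q3,q6},{q3,q6,q7}}
  V23: {{q2,q7},{q3,q7},{q2,q3,q7},{q2,q5,q7},{q3,q6,q7}}
  V123: {{q2,q5,q7}} {{q3,q6,q7}}
C dims 5,7,2; δ0: rk 3, SNF 1^3; δ1: rk 2, SNF 1^2
degree 0: 5−3−0 = 2 → Ȟ^0 ≅ Z^2
degree 1: 7−2−3 = 2 → Ȟ^1 ≅ Z^2
degree 2: 2−0−2 = 0 → Ȟ^2 ≅ 0


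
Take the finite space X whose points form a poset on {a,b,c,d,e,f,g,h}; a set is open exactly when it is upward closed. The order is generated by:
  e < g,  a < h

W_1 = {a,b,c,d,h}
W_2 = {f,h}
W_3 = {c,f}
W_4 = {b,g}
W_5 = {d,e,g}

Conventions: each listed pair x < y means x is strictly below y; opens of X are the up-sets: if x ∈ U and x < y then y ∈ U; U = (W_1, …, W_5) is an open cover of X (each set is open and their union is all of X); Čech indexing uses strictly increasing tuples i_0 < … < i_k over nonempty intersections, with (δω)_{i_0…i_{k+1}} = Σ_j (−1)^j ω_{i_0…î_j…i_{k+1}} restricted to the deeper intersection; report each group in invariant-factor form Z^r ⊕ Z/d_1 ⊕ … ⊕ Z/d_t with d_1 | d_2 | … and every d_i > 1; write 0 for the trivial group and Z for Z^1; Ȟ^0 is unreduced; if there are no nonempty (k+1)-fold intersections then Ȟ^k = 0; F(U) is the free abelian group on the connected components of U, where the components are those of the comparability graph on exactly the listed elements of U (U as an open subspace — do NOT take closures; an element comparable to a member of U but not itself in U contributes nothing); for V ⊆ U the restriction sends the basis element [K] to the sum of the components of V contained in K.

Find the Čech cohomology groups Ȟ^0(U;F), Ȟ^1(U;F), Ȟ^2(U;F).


nerve of the cover:
  W12={h} W13={c} W14={b} W15={d} W23={f} W45={g}
components per intersection:
  W1: {a,h} {b} {c} {d}
  W2: {f} {h}
  W3: {c} {f}
  W4: {b} {g}
  W5: {d} {e,g}
  W12: {h}
  W13: {c}
  W14: {b}
  W15: {d}
  W23: {f}
  W45: {g}
C dims 12,6; δ0: rk 6, SNF 1^6
Ȟ^0 = (12 − 6) − 0 = 6, so Ȟ^0 ≅ Z^6
Ȟ^1 = (6 − 0) − 6 = 0, so Ȟ^1 ≅ 0
Ȟ^2 = (0 − 0) − 0 = 0, so Ȟ^2 ≅ 0

Ȟ^0 = Z^6, Ȟ^1 = 0 and Ȟ^2 = 0


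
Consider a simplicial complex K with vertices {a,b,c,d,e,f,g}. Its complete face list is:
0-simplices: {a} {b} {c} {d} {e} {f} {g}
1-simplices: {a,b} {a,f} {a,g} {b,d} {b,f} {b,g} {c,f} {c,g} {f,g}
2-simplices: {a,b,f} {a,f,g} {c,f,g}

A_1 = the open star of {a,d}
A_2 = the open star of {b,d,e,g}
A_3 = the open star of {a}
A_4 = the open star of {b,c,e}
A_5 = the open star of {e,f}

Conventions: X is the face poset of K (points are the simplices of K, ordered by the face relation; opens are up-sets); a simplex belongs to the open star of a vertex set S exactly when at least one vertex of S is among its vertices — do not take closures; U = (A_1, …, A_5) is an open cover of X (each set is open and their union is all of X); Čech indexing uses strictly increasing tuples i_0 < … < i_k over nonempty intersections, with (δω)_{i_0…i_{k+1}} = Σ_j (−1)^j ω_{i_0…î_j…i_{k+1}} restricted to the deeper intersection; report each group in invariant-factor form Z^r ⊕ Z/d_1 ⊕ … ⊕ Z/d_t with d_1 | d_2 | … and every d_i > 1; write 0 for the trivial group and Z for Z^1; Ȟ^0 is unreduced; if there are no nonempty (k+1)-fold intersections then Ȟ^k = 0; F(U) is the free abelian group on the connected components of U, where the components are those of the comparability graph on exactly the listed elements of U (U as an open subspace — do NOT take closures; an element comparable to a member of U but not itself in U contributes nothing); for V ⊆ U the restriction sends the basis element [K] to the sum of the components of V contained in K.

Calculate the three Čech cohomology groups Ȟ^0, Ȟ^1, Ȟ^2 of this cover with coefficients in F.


nerve simplices:
  A1={{a},{d},{a,b},{a,f},{a,g},{b,d},{a,b,f},{a,f,g}} A2={{b},{d},{e},{g},{a,b},{a,g},{b,d},{b,f},{b,g},{c,g},{f,g},{a,b,f},{a,f,g},{c,f,g}} A3={{a},{a,b},{a,f},{a,g},{a,b,f},{a,f,g}} A4={{b},{c},{e},{a,b},{b,d},{b,f},{b,g},{c,f},{c,g},{a,b,f},{c,f,g}} A5={{e},{f},{a,f},{b,f},{c,f},{f,g},{a,b,f},{a,f,g},{c,f,g}}
  A12={{d},{a,b},{a,g},{b,d},{a,b,f},{a,f,g}} A13={{a},{a,b},{a,f},{a,g},{a,b,f},{a,f,g}} A14={{a,b},{b,d},{a,b,f}} A15={{a,f},{a,b,f},{a,f,g}} A23={{a,b},{a,g},{a,b,f},{a,f,g}} A24={{b},{e},{a,b},{b,d},{b,f},{b,g},{c,g},{a,b,f},{c,f,g}} A25={{e},{b,f},{f,g},{a,b,f},{a,f,g},{c,f,g}} A34={{a,b},{a,b,f}} A35={{a,f},{a,b,f},{a,f,g}} A45={{e},{b,f},{c,f},{a,b,f},{c,f,g}}
  A123={{a,b},{a,g},{a,b,f},{a,f,g}} A124={{a,b},{b,d},{a,b,f}} A125={{a,b,f},{a,f,g}} A134={{a,b},{a,b,f}} A135={{a,f},{a,b,f},{a,f,g}} A145={{a,b,f}} A234={{a,b},{a,b,f}} A235={{a,b,f},{a,f,g}} A245={{e},{b,f},{a,b,f},{c,f,g}} A345={{a,b,f}}
  A1234={{a,b},{a,b,f}} A1235={{a,b,f},{a,f,g}} A1245={{a,b,f}} A1345={{a,b,f}} A2345={{a,b,f}}
  A12345={{a,b,f}}
components per intersection:
  A1: {{a},{a,b},{a,f},{a,g},{a,b,f},{a,f,g}} {{d},{b,d}}
  A2: {{b},{d},{g},{a,b},{a,g},{b,d},{b,f},{b,g},{c,g},{f,g},{a,b,f},{a,f,g},{c,f,g}} {{e}}
  A3: {{a},{a,b},{a,f},{a,g},{a,b,f},{a,f,g}}
  A4: {{b},{a,b},{b,d},{b,f},{b,g},{a,b,f}} {{c},{c,f},{c,g},{c,f,g}} {{e}}
  A5: {{e}} {{f},{a,f},{b,f},{c,f},{f,g},{a,b,f},{a,f,g},{c,f,g}}
  A12: {{d},{b,d}} {{a,b},{a,b,f}} {{a,g},{a,f,g}}
  A13: {{a},{a,b},{a,f},{a,g},{a,b,f},{a,f,g}}
  A14: {{a,b},{a,b,f}} {{b,d}}
  A15: {{a,f},{a,b,f},{a,f,g}}
  A23: {{a,b},{a,b,f}} {{a,g},{a,f,g}}
  A24: {{b},{a,b},{b,d},{b,f},{b,g},{a,b,f}} {{e}} {{c,g},{c,f,g}}
  A25: {{e}} {{b,f},{a,b,f}} {{f,g},{a,f,g},{c,f,g}}
  A34: {{a,b},{a,b,f}}
  A35: {{a,f},{a,b,f},{a,f,g}}
  A45: {{e}} {{b,f},{a,b,f}} {{c,f},{c,f,g}}
  A123: {{a,b},{a,b,f}} {{a,g},{a,f,g}}
  A124: {{a,b},{a,b,f}} {{b,d}}
  A125: {{a,b,f}} {{a,f,g}}
  A134: {{a,b},{a,b,f}}
  A135: {{a,f},{a,b,f},{a,f,g}}
  A145: {{a,b,f}}
  A234: {{a,b},{a,b,f}}
  A235: {{a,b,f}} {{a,f,g}}
  A245: {{e}} {{b,f},{a,b,f}} {{c,f,g}}
  A345: {{a,b,f}}
  A1234: {{a,b},{a,b,f}}
  A1235: {{a,b,f}} {{a,f,g}}
  A1245: {{a,b,f}}
  A1345: {{a,b,f}}
  A2345: {{a,b,f}}
  A12345: {{a,b,f}}
C dims 10,20,16,6; δ0: rk 8, SNF 1^8; δ1: rk 11, SNF 1^11; δ2: rk 5, SNF 1^5
degree 0: 10−8−0 = 2 → Ȟ^0 ≅ Z^2
degree 1: 20−11−8 = 1 → Ȟ^1 ≅ Z
degree 2: 16−5−11 = 0 → Ȟ^2 ≅ 0

Ȟ^0(U;F) ≅ Z^2, Ȟ^1(U;F) ≅ Z and Ȟ^2(U;F) ≅ 0


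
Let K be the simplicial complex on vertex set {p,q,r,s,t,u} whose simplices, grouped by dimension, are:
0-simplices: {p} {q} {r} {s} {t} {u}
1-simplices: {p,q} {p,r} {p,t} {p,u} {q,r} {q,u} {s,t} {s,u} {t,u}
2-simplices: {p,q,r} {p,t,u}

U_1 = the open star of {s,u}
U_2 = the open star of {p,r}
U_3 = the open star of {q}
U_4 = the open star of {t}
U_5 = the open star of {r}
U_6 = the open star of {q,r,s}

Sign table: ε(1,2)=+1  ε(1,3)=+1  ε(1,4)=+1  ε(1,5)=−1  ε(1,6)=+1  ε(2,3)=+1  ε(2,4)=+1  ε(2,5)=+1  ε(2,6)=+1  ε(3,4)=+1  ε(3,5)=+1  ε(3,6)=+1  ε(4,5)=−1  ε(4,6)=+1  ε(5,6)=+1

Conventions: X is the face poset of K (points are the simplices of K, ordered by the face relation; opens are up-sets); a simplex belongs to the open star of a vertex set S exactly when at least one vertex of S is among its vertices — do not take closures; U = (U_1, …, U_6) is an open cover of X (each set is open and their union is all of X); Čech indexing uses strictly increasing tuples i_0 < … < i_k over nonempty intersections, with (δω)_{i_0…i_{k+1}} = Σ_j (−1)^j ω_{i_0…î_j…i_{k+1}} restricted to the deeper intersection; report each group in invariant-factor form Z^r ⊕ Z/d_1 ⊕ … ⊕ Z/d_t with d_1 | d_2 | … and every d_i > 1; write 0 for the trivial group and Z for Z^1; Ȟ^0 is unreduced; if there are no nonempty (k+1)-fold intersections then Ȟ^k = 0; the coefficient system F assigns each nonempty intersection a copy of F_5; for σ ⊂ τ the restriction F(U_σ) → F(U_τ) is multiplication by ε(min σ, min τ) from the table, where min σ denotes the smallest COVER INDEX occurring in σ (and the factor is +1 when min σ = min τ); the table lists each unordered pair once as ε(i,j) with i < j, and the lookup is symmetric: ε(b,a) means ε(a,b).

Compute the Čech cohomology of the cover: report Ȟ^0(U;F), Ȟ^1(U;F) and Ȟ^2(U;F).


intersection data:
  U1={{s},{u},{p,u},{q,u},{s,t},{s,u},{t,u},{p,t,u}} U2={{p},{r},{p,q},{p,r},{p,t},{p,u},{q,r},{p,q,r},{p,t,u}} U3={{q},{p,q},{q,r},{q,u},{p,q,r}} U4={{t},{p,t},{s,t},{t,u},{p,t,u}} U5={{r},{p,r},{q,r},{p,q,r}} U6={{q},{r},{s},{p,q},{p,r},{q,r},{q,u},{s,t},{s,u},{p,q,r}}
  U12={{p,u},{p,t,u}} U13={{q,u}} U14={{s,t},{t,u},{p,t,u}} U16={{s},{q,u},{s,t},{s,u}} U23={{p,q},{q,r},{p,q,r}} U24={{p,t},{p,t,u}} U25={{r},{p,r},{q,r},{p,q,r}} U26={{r},{p,q},{p,r},{q,r},{p,q,r}} U35={{q,r},{p,q,r}} U36={{q},{p,q},{q,r},{q,u},{p,q,r}} U46={{s,t}} U56={{r},{p,r},{q,r},{p,q,r}}
  U124={{p,t,u}} U136={{q,u}} U146={{s,t}} U235={{q,r},{p,q,r}} U236={{p,q},{q,r},{p,q,r}} U256={{r},{p,r},{q,r},{p,q,r}} U356={{q,r},{p,q,r}}
  U2356={{q,r},{p,q,r}}
C dims 6,12,7,1; δ0: rk_F5 5; δ1: rk_F5 6; δ2: rk_F5 1
Ȟ^0 = (6 − 5) − 0 = 1, so Ȟ^0 ≅ Z/5
Ȟ^1 = (12 − 6) − 5 = 1, so Ȟ^1 ≅ Z/5
Ȟ^2 = (7 − 1) − 6 = 0, so Ȟ^2 ≅ 0

Ȟ^0 ≅ Z/5; Ȟ^1 ≅ Z/5; Ȟ^2 ≅ 0


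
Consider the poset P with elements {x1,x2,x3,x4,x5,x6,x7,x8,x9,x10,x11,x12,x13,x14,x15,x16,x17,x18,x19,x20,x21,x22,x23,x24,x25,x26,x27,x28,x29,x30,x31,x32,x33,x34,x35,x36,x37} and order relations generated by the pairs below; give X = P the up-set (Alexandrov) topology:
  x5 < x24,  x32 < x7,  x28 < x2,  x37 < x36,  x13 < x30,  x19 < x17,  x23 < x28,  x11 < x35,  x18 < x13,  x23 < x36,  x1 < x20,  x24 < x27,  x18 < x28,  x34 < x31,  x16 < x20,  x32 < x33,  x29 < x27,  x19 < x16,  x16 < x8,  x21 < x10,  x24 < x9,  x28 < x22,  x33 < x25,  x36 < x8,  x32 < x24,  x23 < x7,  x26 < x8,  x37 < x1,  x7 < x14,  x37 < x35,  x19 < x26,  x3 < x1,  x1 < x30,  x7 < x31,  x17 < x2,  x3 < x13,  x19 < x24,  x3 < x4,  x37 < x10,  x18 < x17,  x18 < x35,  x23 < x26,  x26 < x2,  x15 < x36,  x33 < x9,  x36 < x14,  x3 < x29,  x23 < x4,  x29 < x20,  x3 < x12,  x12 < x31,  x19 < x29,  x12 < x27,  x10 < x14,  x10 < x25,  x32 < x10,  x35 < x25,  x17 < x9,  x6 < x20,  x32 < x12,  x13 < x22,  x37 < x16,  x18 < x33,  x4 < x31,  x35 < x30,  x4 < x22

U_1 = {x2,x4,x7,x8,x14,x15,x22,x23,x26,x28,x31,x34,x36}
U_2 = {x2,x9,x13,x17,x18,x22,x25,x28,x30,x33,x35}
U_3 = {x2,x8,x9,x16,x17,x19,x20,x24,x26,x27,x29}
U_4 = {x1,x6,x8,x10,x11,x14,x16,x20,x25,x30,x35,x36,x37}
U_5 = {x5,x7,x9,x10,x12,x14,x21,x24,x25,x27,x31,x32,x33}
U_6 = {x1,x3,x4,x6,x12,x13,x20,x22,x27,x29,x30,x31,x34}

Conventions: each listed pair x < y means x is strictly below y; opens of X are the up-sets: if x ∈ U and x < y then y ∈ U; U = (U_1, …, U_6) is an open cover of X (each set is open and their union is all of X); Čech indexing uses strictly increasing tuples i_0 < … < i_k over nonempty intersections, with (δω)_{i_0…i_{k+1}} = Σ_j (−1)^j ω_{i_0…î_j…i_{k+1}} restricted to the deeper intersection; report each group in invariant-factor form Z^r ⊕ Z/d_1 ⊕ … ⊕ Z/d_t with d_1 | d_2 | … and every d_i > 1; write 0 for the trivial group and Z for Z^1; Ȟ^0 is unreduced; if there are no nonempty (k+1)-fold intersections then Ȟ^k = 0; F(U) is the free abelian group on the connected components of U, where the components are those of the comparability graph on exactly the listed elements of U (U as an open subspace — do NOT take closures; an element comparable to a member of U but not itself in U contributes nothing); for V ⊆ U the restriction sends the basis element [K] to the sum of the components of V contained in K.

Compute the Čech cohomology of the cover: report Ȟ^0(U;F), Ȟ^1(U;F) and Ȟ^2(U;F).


Ȟ^0 ≅ Z, Ȟ^1 ≅ 0, Ȟ^2 ≅ Z/2

intersection data:
  U12={x2,x22,x28} U13={x2,x8,x26} U14={x8,x14,x36} U15={x7,x14,x31} U16={x4,x22,x31,x34} U23={x2,x9,x17} U24={x25,x30,x35} U25={x9,x25,x33} U26={x13,x22,x30} U34={x8,x16,x20} U35={x9,x24,x27} U36={x20,x27,x29} U45={x10,x14,x25} U46={x1,x6,x20,x30} U56={x12,x27,x31}
  U123={x2} U126={x22} U134={x8} U145={x14} U156={x31} U235={x9} U245={x25} U246={x30} U346={x20} U356={x27}
components per intersection:
  U1: {x2,x4,x7,x8,x14,x15,x22,x23,x26,x28,x31,x34,x36}
  U2: {x2,x9,x13,x17,x18,x22,x25,x28,x30,x33,x35}
  U3: {x2,x8,x9,x16,x17,x19,x20,x24,x26,x27,x29}
  U4: {x1,x6,x8,x10,x11,x14,x16,x20,x25,x30,x35,x36,x37}
  U5: {x5,x7,x9,x10,x12,x14,x21,x24,x25,x27,x31,x32,x33}
  U6: {x1,x3,x4,x6,x12,x13,x20,x22,x27,x29,x30,x31,x34}
  U12: {x2,x22,x28}
  U13: {x2,x8,x26}
  U14: {x8,x14,x36}
  U15: {x7,x14,x31}
  U16: {x4,x22,x31,x34}
  U23: {x2,x9,x17}
  U24: {x25,x30,x35}
  U25: {x9,x25,x33}
  U26: {x13,x22,x30}
  U34: {x8,x16,x20}
  U35: {x9,x24,x27}
  U36: {x20,x27,x29}
  U45: {x10,x14,x25}
  U46: {x1,x6,x20,x30}
  U56: {x12,x27,x31}
  U123: {x2}
  U126: {x22}
  U134: {x8}
  U145: {x14}
  U156: {x31}
  U235: {x9}
  U245: {x25}
  U246: {x30}
  U346: {x20}
  U356: {x27}
C dims 6,15,10; δ0: rk 5, SNF 1^5; δ1: rk 10, SNF 1^9·2
Ȟ^0 = (6 − 5) − 0 = 1, so Ȟ^0 ≅ Z
Ȟ^1 = (15 − 10) − 5 = 0, so Ȟ^1 ≅ 0
Ȟ^2 = (10 − 0) − 10 = 0 plus torsion [2], so Ȟ^2 ≅ Z/2


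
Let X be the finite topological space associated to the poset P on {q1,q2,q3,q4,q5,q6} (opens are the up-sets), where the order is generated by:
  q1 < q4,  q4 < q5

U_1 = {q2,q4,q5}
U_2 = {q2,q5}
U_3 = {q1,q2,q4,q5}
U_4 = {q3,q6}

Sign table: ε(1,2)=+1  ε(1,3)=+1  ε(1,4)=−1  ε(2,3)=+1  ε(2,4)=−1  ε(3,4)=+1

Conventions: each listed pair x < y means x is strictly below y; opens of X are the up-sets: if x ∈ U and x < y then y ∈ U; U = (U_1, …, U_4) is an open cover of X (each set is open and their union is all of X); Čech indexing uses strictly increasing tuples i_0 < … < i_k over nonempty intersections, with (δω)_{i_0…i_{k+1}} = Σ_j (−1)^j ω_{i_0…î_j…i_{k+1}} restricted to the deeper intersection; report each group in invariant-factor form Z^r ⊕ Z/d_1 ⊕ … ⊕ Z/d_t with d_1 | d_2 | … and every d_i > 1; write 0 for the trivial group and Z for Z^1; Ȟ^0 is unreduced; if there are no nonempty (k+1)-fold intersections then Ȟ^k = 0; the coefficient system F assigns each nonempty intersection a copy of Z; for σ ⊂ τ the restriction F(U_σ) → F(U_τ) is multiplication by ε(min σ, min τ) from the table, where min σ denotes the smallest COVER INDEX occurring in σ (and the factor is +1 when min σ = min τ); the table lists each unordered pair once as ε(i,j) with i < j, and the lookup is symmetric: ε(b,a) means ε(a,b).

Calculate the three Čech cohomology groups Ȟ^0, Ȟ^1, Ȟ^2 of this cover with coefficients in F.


nonempty overlaps:
  U12={q2,q5} U13={q2,q4,q5} U23={q2,q5}
  U123={q2,q5}
C dims 4,3,1; δ0: rk 2, SNF 1^2; δ1: rk 1, SNF 1^1
degree 0: 4−2−0 = 2 → Ȟ^0 ≅ Z^2
degree 1: 3−1−2 = 0 → Ȟ^1 ≅ 0
degree 2: 1−0−1 = 0 → Ȟ^2 ≅ 0

Ȟ^0(U;F) ≅ Z^2; Ȟ^1(U;F) ≅ 0; Ȟ^2(U;F) ≅ 0


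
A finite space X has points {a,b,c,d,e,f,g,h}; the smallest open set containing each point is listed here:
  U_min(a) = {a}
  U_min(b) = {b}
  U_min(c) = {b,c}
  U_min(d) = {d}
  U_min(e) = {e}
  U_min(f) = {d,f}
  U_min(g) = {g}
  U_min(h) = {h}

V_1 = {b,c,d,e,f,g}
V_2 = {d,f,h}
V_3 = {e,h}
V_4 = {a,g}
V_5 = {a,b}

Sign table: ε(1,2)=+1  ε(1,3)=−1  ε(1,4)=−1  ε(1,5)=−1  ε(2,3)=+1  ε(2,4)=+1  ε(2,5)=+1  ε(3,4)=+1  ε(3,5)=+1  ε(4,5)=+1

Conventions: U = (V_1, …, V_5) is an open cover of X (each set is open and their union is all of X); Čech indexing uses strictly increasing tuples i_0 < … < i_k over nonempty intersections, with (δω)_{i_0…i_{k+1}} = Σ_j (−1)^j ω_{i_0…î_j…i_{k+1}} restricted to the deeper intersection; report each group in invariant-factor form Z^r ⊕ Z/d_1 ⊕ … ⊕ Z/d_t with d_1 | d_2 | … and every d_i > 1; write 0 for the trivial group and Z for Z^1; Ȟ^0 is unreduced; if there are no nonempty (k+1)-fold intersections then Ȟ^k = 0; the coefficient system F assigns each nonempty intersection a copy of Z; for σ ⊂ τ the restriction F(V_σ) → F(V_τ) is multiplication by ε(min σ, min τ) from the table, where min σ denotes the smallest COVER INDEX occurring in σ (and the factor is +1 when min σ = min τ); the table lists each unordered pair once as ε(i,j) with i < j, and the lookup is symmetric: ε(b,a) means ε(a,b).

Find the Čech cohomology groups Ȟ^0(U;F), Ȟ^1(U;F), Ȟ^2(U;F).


Ȟ^0 ≅ 0, Ȟ^1 ≅ Z ⊕ Z/2, Ȟ^2 ≅ 0

nonempty overlaps:
  V12={d,f} V13={e} V14={g} V15={b} V23={h} V45={a}
C dims 5,6; δ0: rk 5, SNF 1^4·2
degree 0: 5−5−0 = 0 → Ȟ^0 ≅ 0
degree 1: 6−0−5 = 1 plus torsion [2] → Ȟ^1 ≅ Z ⊕ Z/2
degree 2: 0−0−0 = 0 → Ȟ^2 ≅ 0


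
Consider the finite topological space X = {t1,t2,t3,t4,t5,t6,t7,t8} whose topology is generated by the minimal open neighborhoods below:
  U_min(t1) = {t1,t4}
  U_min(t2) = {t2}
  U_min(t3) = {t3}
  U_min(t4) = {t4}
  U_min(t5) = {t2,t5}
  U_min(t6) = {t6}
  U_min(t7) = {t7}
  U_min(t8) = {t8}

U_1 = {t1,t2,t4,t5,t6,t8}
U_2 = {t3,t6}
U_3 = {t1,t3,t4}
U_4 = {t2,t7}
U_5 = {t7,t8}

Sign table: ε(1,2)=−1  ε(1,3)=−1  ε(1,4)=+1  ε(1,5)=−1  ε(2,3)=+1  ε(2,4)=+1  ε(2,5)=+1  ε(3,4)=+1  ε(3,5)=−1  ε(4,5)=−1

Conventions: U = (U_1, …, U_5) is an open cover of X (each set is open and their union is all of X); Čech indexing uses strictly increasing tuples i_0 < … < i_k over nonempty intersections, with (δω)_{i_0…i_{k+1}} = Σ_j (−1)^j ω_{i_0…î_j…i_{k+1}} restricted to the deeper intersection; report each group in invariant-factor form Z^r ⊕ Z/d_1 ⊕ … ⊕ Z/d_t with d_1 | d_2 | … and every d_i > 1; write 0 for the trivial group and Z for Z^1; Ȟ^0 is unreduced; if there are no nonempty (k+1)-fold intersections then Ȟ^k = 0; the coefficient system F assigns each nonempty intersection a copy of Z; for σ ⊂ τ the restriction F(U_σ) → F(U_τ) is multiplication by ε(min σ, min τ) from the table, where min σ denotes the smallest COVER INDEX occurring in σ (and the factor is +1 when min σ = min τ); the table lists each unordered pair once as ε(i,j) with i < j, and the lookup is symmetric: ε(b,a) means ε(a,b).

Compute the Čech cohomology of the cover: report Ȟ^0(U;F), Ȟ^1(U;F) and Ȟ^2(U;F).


cover nerve:
  U12={t6} U13={t1,t4} U14={t2} U15={t8} U23={t3} U45={t7}
C dims 5,6; δ0: rk 4, SNF 1^4
Ȟ^0: (5−4)−0=1 ⇒ Z
Ȟ^1: (6−0)−4=2 ⇒ Z^2
Ȟ^2: (0−0)−0=0 ⇒ 0

Ȟ^0 = Z; Ȟ^1 = Z^2; Ȟ^2 = 0


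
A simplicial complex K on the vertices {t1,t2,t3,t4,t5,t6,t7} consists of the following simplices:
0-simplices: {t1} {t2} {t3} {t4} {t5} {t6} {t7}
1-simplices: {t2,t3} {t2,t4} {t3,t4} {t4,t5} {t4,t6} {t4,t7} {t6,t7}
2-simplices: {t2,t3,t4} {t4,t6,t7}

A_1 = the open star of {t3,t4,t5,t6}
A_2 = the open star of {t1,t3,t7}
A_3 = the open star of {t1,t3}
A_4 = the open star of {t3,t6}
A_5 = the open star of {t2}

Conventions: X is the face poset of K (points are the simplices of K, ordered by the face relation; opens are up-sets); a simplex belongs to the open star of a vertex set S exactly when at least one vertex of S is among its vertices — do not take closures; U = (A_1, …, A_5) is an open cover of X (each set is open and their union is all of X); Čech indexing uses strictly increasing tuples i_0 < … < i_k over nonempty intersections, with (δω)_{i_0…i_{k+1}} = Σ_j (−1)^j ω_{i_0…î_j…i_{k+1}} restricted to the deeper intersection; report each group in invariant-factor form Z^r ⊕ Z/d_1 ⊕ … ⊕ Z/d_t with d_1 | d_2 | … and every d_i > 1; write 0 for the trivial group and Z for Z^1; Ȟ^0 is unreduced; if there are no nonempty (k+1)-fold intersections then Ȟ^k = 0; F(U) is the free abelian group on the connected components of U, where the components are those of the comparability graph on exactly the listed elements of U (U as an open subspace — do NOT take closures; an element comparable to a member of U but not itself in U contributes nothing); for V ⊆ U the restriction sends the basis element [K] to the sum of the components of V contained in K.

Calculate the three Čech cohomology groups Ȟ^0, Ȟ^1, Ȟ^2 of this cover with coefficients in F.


Ȟ^0(U;F) ≅ Z^2, Ȟ^1(U;F) ≅ 0, Ȟ^2(U;F) ≅ 0

nonempty intersections:
  A1={{t3},{t4},{t5},{t6},{t2,t3},{t2,t4},{t3,t4},{t4,t5},{t4,t6},{t4,t7},{t6,t7},{t2,t3,t4},{t4,t6,t7}} A2={{t1},{t3},{t7},{t2,t3},{t3,t4},{t4,t7},{t6,t7},{t2,t3,t4},{t4,t6,t7}} A3={{t1},{t3},{t2,t3},{t3,t4},{t2,t3,t4}} A4={{t3},{t6},{t2,t3},{t3,t4},{t4,t6},{t6,t7},{t2,t3,t4},{t4,t6,t7}} A5={{t2},{t2,t3},{t2,t4},{t2,t3,t4}}
  A12={{t3},{t2,t3},{t3,t4},{t4,t7},{t6,t7},{t2,t3,t4},{t4,t6,t7}} A13={{t3},{t2,t3},{t3,t4},{t2,t3,t4}} A14={{t3},{t6},{t2,t3},{t3,t4},{t4,t6},{t6,t7},{t2,t3,t4},{t4,t6,t7}} A15={{t2,t3},{t2,t4},{t2,t3,t4}} A23={{t1},{t3},{t2,t3},{t3,t4},{t2,t3,t4}} A24={{t3},{t2,t3},{t3,t4},{t6,t7},{t2,t3,t4},{t4,t6,t7}} A25={{t2,t3},{t2,t3,t4}} A34={{t3},{t2,t3},{t3,t4},{t2,t3,t4}} A35={{t2,t3},{t2,t3,t4}} A45={{t2,t3},{t2,t3,t4}}
  A123={{t3},{t2,t3},{t3,t4},{t2,t3,t4}} A124={{t3},{t2,t3},{t3,t4},{t6,t7},{t2,t3,t4},{t4,t6,t7}} A125={{t2,t3},{t2,t3,t4}} A134={{t3},{t2,t3},{t3,t4},{t2,t3,t4}} A135={{t2,t3},{t2,t3,t4}} A145={{t2,t3},{t2,t3,t4}} A234={{t3},{t2,t3},{t3,t4},{t2,t3,t4}} A235={{t2,t3},{t2,t3,t4}} A245={{t2,t3},{t2,t3,t4}} A345={{t2,t3},{t2,t3,t4}}
  A1234={{t3},{t2,t3},{t3,t4},{t2,t3,t4}} A1235={{t2,t3},{t2,t3,t4}} A1245={{t2,t3},{t2,t3,t4}} A1345={{t2,t3},{t2,t3,t4}} A2345={{t2,t3},{t2,t3,t4}}
  A12345={{t2,t3},{t2,t3,t4}}
components per intersection:
  A1: {{t3},{t4},{t5},{t6},{t2,t3},{t2,t4},{t3,t4},{t4,t5},{t4,t6},{t4,t7},{t6,t7},{t2,t3,t4},{t4,t6,t7}}
  A2: {{t1}} {{t3},{t2,t3},{t3,t4},{t2,t3,t4}} {{t7},{t4,t7},{t6,t7},{t4,t6,t7}}
  A3: {{t1}} {{t3},{t2,t3},{t3,t4},{t2,t3,t4}}
  A4: {{t3},{t2,t3},{t3,t4},{t2,t3,t4}} {{t6},{t4,t6},{t6,t7},{t4,t6,t7}}
  A5: {{t2},{t2,t3},{t2,t4},{t2,t3,t4}}
  A12: {{t3},{t2,t3},{t3,t4},{t2,t3,t4}} {{t4,t7},{t6,t7},{t4,t6,t7}}
  A13: {{t3},{t2,t3},{t3,t4},{t2,t3,t4}}
  A14: {{t3},{t2,t3},{t3,t4},{t2,t3,t4}} {{t6},{t4,t6},{t6,t7},{t4,t6,t7}}
  A15: {{t2,t3},{t2,t4},{t2,t3,t4}}
  A23: {{t1}} {{t3},{t2,t3},{t3,t4},{t2,t3,t4}}
  A24: {{t3},{t2,t3},{t3,t4},{t2,t3,t4}} {{t6,t7},{t4,t6,t7}}
  A25: {{t2,t3},{t2,t3,t4}}
  A34: {{t3},{t2,t3},{t3,t4},{t2,t3,t4}}
  A35: {{t2,t3},{t2,t3,t4}}
  A45: {{t2,t3},{t2,t3,t4}}
  A123: {{t3},{t2,t3},{t3,t4},{t2,t3,t4}}
  A124: {{t3},{t2,t3},{t3,t4},{t2,t3,t4}} {{t6,t7},{t4,t6,t7}}
  A125: {{t2,t3},{t2,t3,t4}}
  A134: {{t3},{t2,t3},{t3,t4},{t2,t3,t4}}
  A135: {{t2,t3},{t2,t3,t4}}
  A145: {{t2,t3},{t2,t3,t4}}
  A234: {{t3},{t2,t3},{t3,t4},{t2,t3,t4}}
  A235: {{t2,t3},{t2,t3,t4}}
  A245: {{t2,t3},{t2,t3,t4}}
  A345: {{t2,t3},{t2,t3,t4}}
  A1234: {{t3},{t2,t3},{t3,t4},{t2,t3,t4}}
  A1235: {{t2,t3},{t2,t3,t4}}
  A1245: {{t2,t3},{t2,t3,t4}}
  A1345: {{t2,t3},{t2,t3,t4}}
  A2345: {{t2,t3},{t2,t3,t4}}
  A12345: {{t2,t3},{t2,t3,t4}}
C dims 9,14,11,5; δ0: rk 7, SNF 1^7; δ1: rk 7, SNF 1^7; δ2: rk 4, SNF 1^4
Ȟ^0: (9−7)−0=2 ⇒ Z^2
Ȟ^1: (14−7)−7=0 ⇒ 0
Ȟ^2: (11−4)−7=0 ⇒ 0


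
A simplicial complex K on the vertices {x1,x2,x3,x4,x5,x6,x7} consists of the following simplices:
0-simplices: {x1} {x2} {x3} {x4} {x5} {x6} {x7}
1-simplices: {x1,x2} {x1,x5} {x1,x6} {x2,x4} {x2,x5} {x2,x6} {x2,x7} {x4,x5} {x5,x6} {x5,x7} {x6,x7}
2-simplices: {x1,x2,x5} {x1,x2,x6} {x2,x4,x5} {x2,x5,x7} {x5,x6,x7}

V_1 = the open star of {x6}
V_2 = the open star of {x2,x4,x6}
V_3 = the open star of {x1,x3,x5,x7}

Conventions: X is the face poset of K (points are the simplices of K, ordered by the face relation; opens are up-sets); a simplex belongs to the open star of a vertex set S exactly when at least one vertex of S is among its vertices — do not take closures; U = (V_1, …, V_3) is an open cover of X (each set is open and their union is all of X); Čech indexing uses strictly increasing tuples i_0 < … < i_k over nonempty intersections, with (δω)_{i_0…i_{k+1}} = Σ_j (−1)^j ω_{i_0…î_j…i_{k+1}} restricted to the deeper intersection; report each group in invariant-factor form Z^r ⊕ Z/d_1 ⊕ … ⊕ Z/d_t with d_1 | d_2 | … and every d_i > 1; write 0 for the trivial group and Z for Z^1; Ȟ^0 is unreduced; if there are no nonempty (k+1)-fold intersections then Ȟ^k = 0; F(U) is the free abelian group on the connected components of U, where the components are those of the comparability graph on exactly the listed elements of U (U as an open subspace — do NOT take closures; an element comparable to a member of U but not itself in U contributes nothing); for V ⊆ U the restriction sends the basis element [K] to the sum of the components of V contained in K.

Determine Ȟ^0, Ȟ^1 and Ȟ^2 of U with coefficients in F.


nerve simplices:
  V1={{x6},{x1,x6},{x2,x6},{x5,x6},{x6,x7},{x1,x2,x6},{x5,x6,x7}} V2={{x2},{x4},{x6},{x1,x2},{x1,x6},{x2,x4},{x2,x5},{x2,x6},{x2,x7},{x4,x5},{x5,x6},{x6,x7},{x1,x2,x5},{x1,x2,x6},{x2,x4,x5},{x2,x5,x7},{x5,x6,x7}} V3={{x1},{x3},{x5},{x7},{x1,x2},{x1,x5},{x1,x6},{x2,x5},{x2,x7},{x4,x5},{x5,x6},{x5,x7},{x6,x7},{x1,x2,x5},{x1,x2,x6},{x2,x4,x5},{x2,x5,x7},{x5,x6,x7}}
  V12={{x6},{x1,x6},{x2,x6},{x5,x6},{x6,x7},{x1,x2,x6},{x5,x6,x7}} V13={{x1,x6},{x5,x6},{x6,x7},{x1,x2,x6},{x5,x6,x7}} V23={{x1,x2},{x1,x6},{x2,x5},{x2,x7},{x4,x5},{x5,x6},{x6,x7},{x1,x2,x5},{x1,x2,x6},{x2,x4,x5},{x2,x5,x7},{x5,x6,x7}}
  V123={{x1,x6},{x5,x6},{x6,x7},{x1,x2,x6},{x5,x6,x7}}
components per intersection:
  V1: {{x6},{x1,x6},{x2,x6},{x5,x6},{x6,x7},{x1,x2,x6},{x5,x6,x7}}
  V2: {{x2},{x4},{x6},{x1,x2},{x1,x6},{x2,x4},{x2,x5},{x2,x6},{x2,x7},{x4,x5},{x5,x6},{x6,x7},{x1,x2,x5},{x1,x2,x6},{x2,x4,x5},{x2,x5,x7},{x5,x6,x7}}
  V3: {{x1},{x5},{x7},{x1,x2},{x1,x5},{x1,x6},{x2,x5},{x2,x7},{x4,x5},{x5,x6},{x5,x7},{x6,x7},{x1,x2,x5},{x1,x2,x6},{x2,x4,x5},{x2,x5,x7},{x5,x6,x7}} {{x3}}
  V12: {{x6},{x1,x6},{x2,x6},{x5,x6},{x6,x7},{x1,x2,x6},{x5,x6,x7}}
  V13: {{x1,x6},{x1,x2,x6}} {{x5,x6},{x6,x7},{x5,x6,x7}}
  V23: {{x1,x2},{x1,x6},{x2,x5},{x2,x7},{x4,x5},{x1,x2,x5},{x1,x2,x6},{x2,x4,x5},{x2,x5,x7}} {{x5,x6},{x6,x7},{x5,x6,x7}}
  V123: {{x1,x6},{x1,x2,x6}} {{x5,x6},{x6,x7},{x5,x6,x7}}
C dims 4,5,2; δ0: rk 2, SNF 1^2; δ1: rk 2, SNF 1^2
degree 0: 4−2−0 = 2 → Ȟ^0 ≅ Z^2
degree 1: 5−2−2 = 1 → Ȟ^1 ≅ Z
degree 2: 2−0−2 = 0 → Ȟ^2 ≅ 0

Ȟ^0 = Z^2, Ȟ^1 = Z, Ȟ^2 = 0


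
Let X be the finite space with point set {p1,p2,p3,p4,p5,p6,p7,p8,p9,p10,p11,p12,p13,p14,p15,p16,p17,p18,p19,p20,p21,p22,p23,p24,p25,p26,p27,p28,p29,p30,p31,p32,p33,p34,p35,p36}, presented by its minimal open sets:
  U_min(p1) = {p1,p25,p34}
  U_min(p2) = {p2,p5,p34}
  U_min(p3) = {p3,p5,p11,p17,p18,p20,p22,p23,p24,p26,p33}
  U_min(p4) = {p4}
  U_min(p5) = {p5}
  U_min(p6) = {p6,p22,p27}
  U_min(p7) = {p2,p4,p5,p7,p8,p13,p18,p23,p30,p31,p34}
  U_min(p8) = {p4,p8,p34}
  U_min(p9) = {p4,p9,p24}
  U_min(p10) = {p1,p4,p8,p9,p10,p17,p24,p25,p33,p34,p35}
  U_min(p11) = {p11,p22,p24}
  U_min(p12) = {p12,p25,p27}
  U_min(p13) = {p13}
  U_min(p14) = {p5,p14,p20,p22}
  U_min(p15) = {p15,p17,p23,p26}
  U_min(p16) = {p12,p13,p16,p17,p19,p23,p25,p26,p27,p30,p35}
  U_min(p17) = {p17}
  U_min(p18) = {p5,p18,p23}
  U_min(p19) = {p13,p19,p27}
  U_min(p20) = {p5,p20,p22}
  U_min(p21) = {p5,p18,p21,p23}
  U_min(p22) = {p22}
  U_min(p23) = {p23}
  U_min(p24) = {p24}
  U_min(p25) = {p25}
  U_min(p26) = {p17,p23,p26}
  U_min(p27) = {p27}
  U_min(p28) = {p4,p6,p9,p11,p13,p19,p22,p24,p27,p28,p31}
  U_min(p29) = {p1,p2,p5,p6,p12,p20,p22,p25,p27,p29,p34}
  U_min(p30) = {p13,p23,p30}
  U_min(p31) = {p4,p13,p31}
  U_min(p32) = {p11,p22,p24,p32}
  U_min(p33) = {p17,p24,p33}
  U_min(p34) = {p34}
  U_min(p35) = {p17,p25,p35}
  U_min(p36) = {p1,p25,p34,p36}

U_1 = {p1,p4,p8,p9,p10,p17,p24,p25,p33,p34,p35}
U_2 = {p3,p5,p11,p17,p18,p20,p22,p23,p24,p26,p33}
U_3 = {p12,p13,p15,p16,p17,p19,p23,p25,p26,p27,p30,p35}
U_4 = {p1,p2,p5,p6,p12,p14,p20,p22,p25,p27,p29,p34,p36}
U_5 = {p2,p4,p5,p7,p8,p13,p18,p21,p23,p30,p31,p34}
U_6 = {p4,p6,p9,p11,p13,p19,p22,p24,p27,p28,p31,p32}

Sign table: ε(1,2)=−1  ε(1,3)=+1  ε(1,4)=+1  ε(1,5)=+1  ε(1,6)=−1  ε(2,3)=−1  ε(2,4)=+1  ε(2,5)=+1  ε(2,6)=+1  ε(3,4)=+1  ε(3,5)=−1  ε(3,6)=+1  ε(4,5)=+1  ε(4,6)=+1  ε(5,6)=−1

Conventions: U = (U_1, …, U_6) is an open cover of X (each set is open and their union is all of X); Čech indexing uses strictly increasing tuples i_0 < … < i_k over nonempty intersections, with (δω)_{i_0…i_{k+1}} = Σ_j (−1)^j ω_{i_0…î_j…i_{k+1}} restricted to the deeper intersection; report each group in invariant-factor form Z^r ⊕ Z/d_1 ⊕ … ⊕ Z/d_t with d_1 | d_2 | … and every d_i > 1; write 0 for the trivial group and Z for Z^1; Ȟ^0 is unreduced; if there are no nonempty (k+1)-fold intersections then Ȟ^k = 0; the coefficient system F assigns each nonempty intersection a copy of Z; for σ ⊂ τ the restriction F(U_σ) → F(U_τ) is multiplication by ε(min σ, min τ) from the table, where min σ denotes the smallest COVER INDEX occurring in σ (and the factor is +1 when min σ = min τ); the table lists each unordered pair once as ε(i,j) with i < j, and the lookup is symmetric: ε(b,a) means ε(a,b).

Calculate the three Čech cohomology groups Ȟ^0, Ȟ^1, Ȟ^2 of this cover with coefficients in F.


Ȟ^0 = 0; Ȟ^1 = Z/2; Ȟ^2 = Z

nerve simplices:
  U12={p17,p24,p33} U13={p17,p25,p35} U14={p1,p25,p34} U15={p4,p8,p34} U16={p4,p9,p24} U23={p17,p23,p26} U24={p5,p20,p22} U25={p5,p18,p23} U26={p11,p22,p24} U34={p12,p25,p27} U35={p13,p23,p30} U36={p13,p19,p27} U45={p2,p5,p34} U46={p6,p22,p27} U56={p4,p13,p31}
  U123={p17} U126={p24} U134={p25} U145={p34} U156={p4} U235={p23} U245={p5} U246={p22} U346={p27} U356={p13}
C dims 6,15,10; δ0: rk 6, SNF 1^5·2; δ1: rk 9, SNF 1^9
degree 0: 6−6−0 = 0 → Ȟ^0 ≅ 0
degree 1: 15−9−6 = 0 plus torsion [2] → Ȟ^1 ≅ Z/2
degree 2: 10−0−9 = 1 → Ȟ^2 ≅ Z


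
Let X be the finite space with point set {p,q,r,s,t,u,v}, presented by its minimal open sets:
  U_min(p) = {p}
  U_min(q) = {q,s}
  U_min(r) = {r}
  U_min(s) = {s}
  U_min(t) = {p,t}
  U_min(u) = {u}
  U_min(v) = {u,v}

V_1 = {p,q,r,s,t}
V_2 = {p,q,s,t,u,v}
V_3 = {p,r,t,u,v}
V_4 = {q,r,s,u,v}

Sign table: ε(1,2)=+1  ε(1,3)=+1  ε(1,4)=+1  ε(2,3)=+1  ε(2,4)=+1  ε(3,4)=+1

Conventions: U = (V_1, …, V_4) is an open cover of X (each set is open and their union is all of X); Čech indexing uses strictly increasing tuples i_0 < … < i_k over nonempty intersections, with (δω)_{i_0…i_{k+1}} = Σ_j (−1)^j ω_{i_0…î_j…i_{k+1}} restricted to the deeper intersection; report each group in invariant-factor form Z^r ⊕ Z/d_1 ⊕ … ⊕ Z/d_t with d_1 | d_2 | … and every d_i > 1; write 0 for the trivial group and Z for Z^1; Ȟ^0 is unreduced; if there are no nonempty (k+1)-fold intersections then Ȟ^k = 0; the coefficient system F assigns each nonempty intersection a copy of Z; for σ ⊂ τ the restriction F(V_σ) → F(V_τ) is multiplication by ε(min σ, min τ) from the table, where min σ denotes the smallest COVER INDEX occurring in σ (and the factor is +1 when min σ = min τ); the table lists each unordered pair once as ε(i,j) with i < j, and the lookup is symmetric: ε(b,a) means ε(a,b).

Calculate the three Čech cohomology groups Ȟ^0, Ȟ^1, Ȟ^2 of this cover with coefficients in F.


Ȟ^0 ≅ Z, Ȟ^1 ≅ 0, Ȟ^2 ≅ Z

nerve simplices:
  V12={p,q,s,t} V13={p,r,t} V14={q,r,s} V23={p,t,u,v} V24={q,s,u,v} V34={r,u,v}
  V123={p,t} V124={q,s} V134={r} V234={u,v}
C dims 4,6,4; δ0: rk 3, SNF 1^3; δ1: rk 3, SNF 1^3
degree 0: 4−3−0 = 1 → Ȟ^0 ≅ Z
degree 1: 6−3−3 = 0 → Ȟ^1 ≅ 0
degree 2: 4−0−3 = 1 → Ȟ^2 ≅ Z


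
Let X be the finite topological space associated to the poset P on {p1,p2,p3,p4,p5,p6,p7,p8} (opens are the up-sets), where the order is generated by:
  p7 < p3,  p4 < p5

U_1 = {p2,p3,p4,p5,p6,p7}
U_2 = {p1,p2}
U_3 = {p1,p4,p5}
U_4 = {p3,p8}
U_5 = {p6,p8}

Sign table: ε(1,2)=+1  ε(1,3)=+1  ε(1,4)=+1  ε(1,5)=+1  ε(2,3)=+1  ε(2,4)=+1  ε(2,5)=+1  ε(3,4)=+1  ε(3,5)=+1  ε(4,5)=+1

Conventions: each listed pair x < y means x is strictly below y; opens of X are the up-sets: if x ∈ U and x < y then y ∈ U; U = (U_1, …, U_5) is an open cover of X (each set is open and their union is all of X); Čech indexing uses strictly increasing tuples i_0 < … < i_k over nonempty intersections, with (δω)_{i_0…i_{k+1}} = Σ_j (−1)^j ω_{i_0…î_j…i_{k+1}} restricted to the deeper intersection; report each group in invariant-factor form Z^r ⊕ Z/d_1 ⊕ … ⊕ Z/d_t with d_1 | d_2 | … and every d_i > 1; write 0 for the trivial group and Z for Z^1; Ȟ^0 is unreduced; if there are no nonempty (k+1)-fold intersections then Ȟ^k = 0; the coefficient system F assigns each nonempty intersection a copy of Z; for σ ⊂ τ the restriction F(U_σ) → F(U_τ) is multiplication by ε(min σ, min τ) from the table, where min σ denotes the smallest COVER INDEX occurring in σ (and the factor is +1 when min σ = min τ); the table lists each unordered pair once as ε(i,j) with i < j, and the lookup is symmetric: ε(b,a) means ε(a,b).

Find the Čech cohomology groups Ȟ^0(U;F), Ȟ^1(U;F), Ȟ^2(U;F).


intersection data:
  U12={p2} U13={p4,p5} U14={p3} U15={p6} U23={p1} U45={p8}
C dims 5,6; δ0: rk 4, SNF 1^4
Ȟ^0 = (5 − 4) − 0 = 1, so Ȟ^0 ≅ Z
Ȟ^1 = (6 − 0) − 4 = 2, so Ȟ^1 ≅ Z^2
Ȟ^2 = (0 − 0) − 0 = 0, so Ȟ^2 ≅ 0

Ȟ^0(U;F) ≅ Z, Ȟ^1(U;F) ≅ Z^2, Ȟ^2(U;F) ≅ 0


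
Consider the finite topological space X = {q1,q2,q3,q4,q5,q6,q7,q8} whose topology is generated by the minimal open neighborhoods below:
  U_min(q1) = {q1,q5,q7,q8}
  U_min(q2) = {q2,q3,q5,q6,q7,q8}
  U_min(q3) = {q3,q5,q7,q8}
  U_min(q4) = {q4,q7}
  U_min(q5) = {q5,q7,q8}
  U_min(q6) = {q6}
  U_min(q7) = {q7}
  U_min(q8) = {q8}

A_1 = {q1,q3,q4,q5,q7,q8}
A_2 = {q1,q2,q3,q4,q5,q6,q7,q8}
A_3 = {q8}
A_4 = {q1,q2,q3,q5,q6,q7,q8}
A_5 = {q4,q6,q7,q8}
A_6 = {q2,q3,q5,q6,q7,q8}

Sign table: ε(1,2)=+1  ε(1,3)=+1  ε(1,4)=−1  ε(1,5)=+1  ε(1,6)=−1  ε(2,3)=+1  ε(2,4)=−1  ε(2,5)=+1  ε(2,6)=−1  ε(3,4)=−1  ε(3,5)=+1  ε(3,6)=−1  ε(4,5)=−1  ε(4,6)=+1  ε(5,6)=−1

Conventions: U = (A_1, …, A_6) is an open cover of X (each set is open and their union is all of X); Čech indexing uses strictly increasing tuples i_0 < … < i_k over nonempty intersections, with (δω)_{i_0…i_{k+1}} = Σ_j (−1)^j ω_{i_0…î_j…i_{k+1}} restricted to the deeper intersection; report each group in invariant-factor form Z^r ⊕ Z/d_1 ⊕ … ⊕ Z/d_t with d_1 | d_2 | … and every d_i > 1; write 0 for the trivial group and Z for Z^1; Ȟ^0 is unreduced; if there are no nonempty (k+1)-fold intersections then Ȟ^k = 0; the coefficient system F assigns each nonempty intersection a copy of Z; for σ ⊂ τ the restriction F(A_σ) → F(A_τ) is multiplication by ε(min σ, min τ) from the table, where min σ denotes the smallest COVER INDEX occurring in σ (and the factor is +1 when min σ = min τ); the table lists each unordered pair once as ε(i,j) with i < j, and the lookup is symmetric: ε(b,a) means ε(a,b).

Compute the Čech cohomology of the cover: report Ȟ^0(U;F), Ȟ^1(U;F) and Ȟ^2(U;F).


intersection data:
  A12={q1,q3,q4,q5,q7,q8} A13={q8} A14={q1,q3,q5,q7,q8} A15={q4,q7,q8} A16={q3,q5,q7,q8} A23={q8} A24={q1,q2,q3,q5,q6,q7,q8} A25={q4,q6,q7,q8} A26={q2,q3,q5,q6,q7,q8} A34={q8} A35={q8} A36={q8} A45={q6,q7,q8} A46={q2,q3,q5,q6,q7,q8} A56={q6,q7,q8}
  A123={q8} A124={q1,q3,q5,q7,q8} A125={q4,q7,q8} A126={q3,q5,q7,q8} A134={q8} A135={q8} A136={q8} A145={q7,q8} A146={q3,q5,q7,q8} A156={q7,q8} A234={q8} A235={q8} A236={q8} A245={q6,q7,q8} A246={q2,q3,q5,q6,q7,q8} A256={q6,q7,q8} A345={q8} A346={q8} A356={q8} A456={q6,q7,q8}
  A1234={q8} A1235={q8} A1236={q8} A1245={q7,q8} A1246={q3,q5,q7,q8} A1256={q7,q8} A1345={q8} A1346={q8} A1356={q8} A1456={q7,q8} A2345={q8} A2346={q8} A2356={q8} A2456={q6,q7,q8} A3456={q8}
  A12345={q8} A12346={q8} A12356={q8} A12456={q7,q8} A13456={q8} A23456={q8}
  A123456={q8}
C dims 6,15,20,15; δ0: rk 5, SNF 1^5; δ1: rk 10, SNF 1^10; δ2: rk 10, SNF 1^10
Ȟ^0 = (6 − 5) − 0 = 1, so Ȟ^0 ≅ Z
Ȟ^1 = (15 − 10) − 5 = 0, so Ȟ^1 ≅ 0
Ȟ^2 = (20 − 10) − 10 = 0, so Ȟ^2 ≅ 0

Ȟ^0 ≅ Z, Ȟ^1 ≅ 0 and Ȟ^2 ≅ 0


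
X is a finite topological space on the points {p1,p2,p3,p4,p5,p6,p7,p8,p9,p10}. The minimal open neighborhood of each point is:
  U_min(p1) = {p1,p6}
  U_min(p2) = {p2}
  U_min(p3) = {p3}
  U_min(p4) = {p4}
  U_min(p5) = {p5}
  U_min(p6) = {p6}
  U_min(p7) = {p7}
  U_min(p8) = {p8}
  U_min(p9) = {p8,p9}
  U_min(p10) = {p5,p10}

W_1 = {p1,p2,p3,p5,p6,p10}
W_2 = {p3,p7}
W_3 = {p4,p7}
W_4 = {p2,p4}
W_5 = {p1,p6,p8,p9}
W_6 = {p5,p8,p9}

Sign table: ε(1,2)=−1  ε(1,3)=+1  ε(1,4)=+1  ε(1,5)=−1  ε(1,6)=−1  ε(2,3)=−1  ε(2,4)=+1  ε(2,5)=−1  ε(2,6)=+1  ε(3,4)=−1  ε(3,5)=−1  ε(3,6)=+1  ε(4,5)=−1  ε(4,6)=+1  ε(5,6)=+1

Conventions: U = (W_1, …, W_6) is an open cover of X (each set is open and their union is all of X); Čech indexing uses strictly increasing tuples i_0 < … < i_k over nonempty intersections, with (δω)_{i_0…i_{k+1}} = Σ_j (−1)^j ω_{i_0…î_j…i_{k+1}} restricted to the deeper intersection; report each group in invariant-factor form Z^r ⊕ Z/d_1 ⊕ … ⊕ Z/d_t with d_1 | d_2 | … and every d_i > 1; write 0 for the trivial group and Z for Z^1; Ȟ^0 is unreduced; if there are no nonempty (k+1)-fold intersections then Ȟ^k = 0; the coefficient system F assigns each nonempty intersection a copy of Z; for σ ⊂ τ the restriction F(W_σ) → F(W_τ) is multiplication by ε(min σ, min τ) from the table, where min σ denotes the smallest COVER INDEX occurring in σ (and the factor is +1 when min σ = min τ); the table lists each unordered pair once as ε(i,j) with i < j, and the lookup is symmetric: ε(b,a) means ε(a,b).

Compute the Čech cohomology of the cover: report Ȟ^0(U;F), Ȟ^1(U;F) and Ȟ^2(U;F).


Ȟ^0 = 0, Ȟ^1 = Z ⊕ Z/2, Ȟ^2 = 0

nonempty overlaps:
  W12={p3} W14={p2} W15={p1,p6} W16={p5} W23={p7} W34={p4} W56={p8,p9}
C dims 6,7; δ0: rk 6, SNF 1^5·2
degree 0: 6−6−0 = 0 → Ȟ^0 ≅ 0
degree 1: 7−0−6 = 1 plus torsion [2] → Ȟ^1 ≅ Z ⊕ Z/2
degree 2: 0−0−0 = 0 → Ȟ^2 ≅ 0
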